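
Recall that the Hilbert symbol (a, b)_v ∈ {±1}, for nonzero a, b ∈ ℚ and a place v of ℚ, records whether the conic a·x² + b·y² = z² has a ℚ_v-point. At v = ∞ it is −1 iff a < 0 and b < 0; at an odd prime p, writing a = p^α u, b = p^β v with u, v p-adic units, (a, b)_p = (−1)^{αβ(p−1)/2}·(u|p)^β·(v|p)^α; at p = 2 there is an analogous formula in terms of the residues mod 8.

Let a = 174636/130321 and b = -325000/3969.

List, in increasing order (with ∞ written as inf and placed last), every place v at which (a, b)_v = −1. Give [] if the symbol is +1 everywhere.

[11, 13]

Mod squares: a ≡ 11, b ≡ -130. Check v ∈ {∞, 2, 3, 5, 7, 11, 13, 19}.
v=5: a=5^0·(≡1), b=5^5·(≡4) mod 5; (1|5)=+1, (4|5)=+1; (−1)^{0·5·2}·(+1)^5·(+1)^0 = +1.
v=13: a=13^0·(≡8), b=13^1·(≡3) mod 13; (8|13)=-1, (3|13)=+1; (−1)^{0·1·6}·(-1)^1·(+1)^0 = -1.
v=2: v_2(a)=2, v_2(b)=3; units ≡ 3, 7 (mod 8); ε·ε+αω+βω = 1·1+2·0+3·1 ≡ 0  ⇒  (a,b)_2 = +1.
v=19: a=19^-4·(≡7), b=19^0·(≡12) mod 19; (7|19)=+1, (12|19)=-1; (−1)^{-4·0·9}·(+1)^0·(-1)^-4 = +1.
v=7: a=7^2·(≡4), b=7^-2·(≡6) mod 7; (4|7)=+1, (6|7)=-1; (−1)^{2·-2·3}·(+1)^-2·(-1)^2 = +1.
v=3: a=3^4·(≡2), b=3^-4·(≡2) mod 3; (2|3)=-1, (2|3)=-1; (−1)^{4·-4·1}·(-1)^-4·(-1)^4 = +1.
v=11: a=11^1·(≡9), b=11^0·(≡8) mod 11; (9|11)=+1, (8|11)=-1; (−1)^{1·0·5}·(+1)^0·(-1)^1 = -1.
v=∞: 11 > 0 and -130 < 0  ⇒  (a,b)_∞ = +1.
(11, -130 / ℚ) ramifies at {11, 13}: a division algebra.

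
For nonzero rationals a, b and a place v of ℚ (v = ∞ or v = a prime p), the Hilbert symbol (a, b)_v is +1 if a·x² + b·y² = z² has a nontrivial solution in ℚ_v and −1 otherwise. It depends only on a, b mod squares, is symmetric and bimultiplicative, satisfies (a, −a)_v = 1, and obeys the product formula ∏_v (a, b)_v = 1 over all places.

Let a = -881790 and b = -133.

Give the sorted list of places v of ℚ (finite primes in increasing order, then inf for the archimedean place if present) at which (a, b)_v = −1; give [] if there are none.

[2, 3, 5, 7, 17, inf]

Mod squares: a ≡ -881790, b ≡ -133. Check v ∈ {∞, 2, 3, 5, 7, 13, 17, 19}.
v=7: a=7^1·(≡2), b=7^1·(≡2) mod 7; (2|7)=+1, (2|7)=+1; (−1)^{1·1·3}·(+1)^1·(+1)^1 = -1.
v=3: a=3^1·(≡1), b=3^0·(≡2) mod 3; (1|3)=+1, (2|3)=-1; (−1)^{1·0·1}·(+1)^0·(-1)^1 = -1.
v=13: a=13^1·(≡4), b=13^0·(≡10) mod 13; (4|13)=+1, (10|13)=+1; (−1)^{1·0·6}·(+1)^0·(+1)^1 = +1.
v=17: a=17^1·(≡14), b=17^0·(≡3) mod 17; (14|17)=-1, (3|17)=-1; (−1)^{1·0·8}·(-1)^0·(-1)^1 = -1.
v=2: v_2(a)=1, v_2(b)=0; units ≡ 1, 3 (mod 8); ε·ε+αω+βω = 0·1+1·1+0·0 ≡ 1  ⇒  (a,b)_2 = -1.
v=19: a=19^1·(≡7), b=19^1·(≡12) mod 19; (7|19)=+1, (12|19)=-1; (−1)^{1·1·9}·(+1)^1·(-1)^1 = +1.
v=5: a=5^1·(≡2), b=5^0·(≡2) mod 5; (2|5)=-1, (2|5)=-1; (−1)^{1·0·2}·(-1)^0·(-1)^1 = -1.
v=∞: -881790 < 0 and -133 < 0  ⇒  (a,b)_∞ = -1.
|Ram(-881790, -133)| = 6, even; anisotropic at {2, 3, 5, 7, 17, ∞}.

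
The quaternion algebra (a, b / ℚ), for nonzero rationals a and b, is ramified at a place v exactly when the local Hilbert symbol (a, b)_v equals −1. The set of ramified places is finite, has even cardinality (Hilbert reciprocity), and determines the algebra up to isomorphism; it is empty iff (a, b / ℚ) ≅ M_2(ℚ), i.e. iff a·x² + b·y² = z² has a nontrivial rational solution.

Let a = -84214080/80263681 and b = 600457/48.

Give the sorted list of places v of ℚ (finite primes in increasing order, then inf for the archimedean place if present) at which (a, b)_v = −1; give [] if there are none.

[2, 11, 17, 19]

Mod squares: a ≡ -5, b ≡ 10659. Check v ∈ {∞, 2, 3, 5, 11, 13, 17, 19, 31}.
v=2: v_2(a)=6, v_2(b)=-4; units ≡ 3, 3 (mod 8); ε·ε+αω+βω = 1·1+6·1+-4·1 ≡ 1  ⇒  (a,b)_2 = -1.
v=3: a=3^6·(≡1), b=3^-1·(≡1) mod 3; (1|3)=+1, (1|3)=+1; (−1)^{6·-1·1}·(+1)^-1·(+1)^6 = +1.
v=∞: -5 < 0 and 10659 > 0  ⇒  (a,b)_∞ = +1.
v=19: a=19^2·(≡8), b=19^1·(≡12) mod 19; (8|19)=-1, (12|19)=-1; (−1)^{2·1·9}·(-1)^1·(-1)^2 = -1.
v=5: a=5^1·(≡4), b=5^0·(≡4) mod 5; (4|5)=+1, (4|5)=+1; (−1)^{1·0·2}·(+1)^0·(+1)^1 = +1.
v=31: a=31^-2·(≡30), b=31^0·(≡12) mod 31; (30|31)=-1, (12|31)=-1; (−1)^{-2·0·15}·(-1)^0·(-1)^-2 = +1.
v=11: a=11^0·(≡2), b=11^1·(≡4) mod 11; (2|11)=-1, (4|11)=+1; (−1)^{0·1·5}·(-1)^1·(+1)^0 = -1.
v=17: a=17^-4·(≡3), b=17^1·(≡13) mod 17; (3|17)=-1, (13|17)=+1; (−1)^{-4·1·8}·(-1)^1·(+1)^-4 = -1.
v=13: a=13^0·(≡6), b=13^2·(≡12) mod 13; (6|13)=-1, (12|13)=+1; (−1)^{0·2·6}·(-1)^2·(+1)^0 = +1.
(-5, 10659 / ℚ) ramifies at {2, 11, 17, 19}: a division algebra.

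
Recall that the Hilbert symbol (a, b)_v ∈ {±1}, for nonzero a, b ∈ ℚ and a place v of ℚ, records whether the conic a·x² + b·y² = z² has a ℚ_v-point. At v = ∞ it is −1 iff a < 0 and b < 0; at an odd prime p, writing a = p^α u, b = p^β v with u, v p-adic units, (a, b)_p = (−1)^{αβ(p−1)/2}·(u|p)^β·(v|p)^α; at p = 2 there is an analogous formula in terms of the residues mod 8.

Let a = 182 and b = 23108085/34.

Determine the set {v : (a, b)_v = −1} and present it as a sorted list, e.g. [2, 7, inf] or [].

[3, 5, 7, 11, 13, 17]

Mod squares: a ≡ 182, b ≡ 9699690. Check v ∈ {∞, 2, 3, 5, 7, 11, 13, 17, 19}.
v=5: a=5^0·(≡2), b=5^1·(≡3) mod 5; (2|5)=-1, (3|5)=-1; (−1)^{0·1·2}·(-1)^1·(-1)^0 = -1.
v=2: v_2(a)=1, v_2(b)=-1; units ≡ 3, 5 (mod 8); ε·ε+αω+βω = 1·0+1·1+-1·1 ≡ 0  ⇒  (a,b)_2 = +1.
v=∞: 182 > 0 and 9699690 > 0  ⇒  (a,b)_∞ = +1.
v=17: a=17^0·(≡12), b=17^-1·(≡1) mod 17; (12|17)=-1, (1|17)=+1; (−1)^{0·-1·8}·(-1)^-1·(+1)^0 = -1.
v=13: a=13^1·(≡1), b=13^1·(≡2) mod 13; (1|13)=+1, (2|13)=-1; (−1)^{1·1·6}·(+1)^1·(-1)^1 = -1.
v=19: a=19^0·(≡11), b=19^1·(≡8) mod 19; (11|19)=+1, (8|19)=-1; (−1)^{0·1·9}·(+1)^1·(-1)^0 = +1.
v=11: a=11^0·(≡6), b=11^1·(≡10) mod 11; (6|11)=-1, (10|11)=-1; (−1)^{0·1·5}·(-1)^1·(-1)^0 = -1.
v=3: a=3^0·(≡2), b=3^5·(≡1) mod 3; (2|3)=-1, (1|3)=+1; (−1)^{0·5·1}·(-1)^5·(+1)^0 = -1.
v=7: a=7^1·(≡5), b=7^1·(≡3) mod 7; (5|7)=-1, (3|7)=-1; (−1)^{1·1·3}·(-1)^1·(-1)^1 = -1.
Ram(182, 9699690) = {3, 5, 7, 11, 13, 17}; no ℚ_3-point on the conic.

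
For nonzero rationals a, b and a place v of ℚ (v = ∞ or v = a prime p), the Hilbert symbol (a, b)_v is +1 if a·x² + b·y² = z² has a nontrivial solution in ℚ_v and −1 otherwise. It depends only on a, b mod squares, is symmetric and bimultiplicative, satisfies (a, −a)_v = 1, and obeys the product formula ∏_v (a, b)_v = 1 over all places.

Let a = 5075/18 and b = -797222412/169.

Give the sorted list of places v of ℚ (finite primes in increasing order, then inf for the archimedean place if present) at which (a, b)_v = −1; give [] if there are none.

[2, 23, 29, 31]

Mod squares: a ≡ 406, b ≡ -2460563. Check v ∈ {∞, 2, 3, 5, 7, 13, 17, 23, 29, 31}.
v=13: a=13^0·(≡1), b=13^-2·(≡1) mod 13; (1|13)=+1, (1|13)=+1; (−1)^{0·-2·6}·(+1)^-2·(+1)^0 = +1.
v=29: a=29^1·(≡21), b=29^1·(≡22) mod 29; (21|29)=-1, (22|29)=+1; (−1)^{1·1·14}·(-1)^1·(+1)^1 = -1.
v=7: a=7^1·(≡1), b=7^1·(≡6) mod 7; (1|7)=+1, (6|7)=-1; (−1)^{1·1·3}·(+1)^1·(-1)^1 = +1.
v=∞: 406 > 0 and -2460563 < 0  ⇒  (a,b)_∞ = +1.
v=2: v_2(a)=-1, v_2(b)=2; units ≡ 3, 5 (mod 8); ε·ε+αω+βω = 1·0+-1·1+2·1 ≡ 1  ⇒  (a,b)_2 = -1.
v=31: a=31^0·(≡15), b=31^1·(≡18) mod 31; (15|31)=-1, (18|31)=+1; (−1)^{0·1·15}·(-1)^1·(+1)^0 = -1.
v=17: a=17^0·(≡9), b=17^1·(≡1) mod 17; (9|17)=+1, (1|17)=+1; (−1)^{0·1·8}·(+1)^1·(+1)^0 = +1.
v=5: a=5^2·(≡1), b=5^0·(≡2) mod 5; (1|5)=+1, (2|5)=-1; (−1)^{2·0·2}·(+1)^0·(-1)^2 = +1.
v=23: a=23^0·(≡20), b=23^1·(≡21) mod 23; (20|23)=-1, (21|23)=-1; (−1)^{0·1·11}·(-1)^1·(-1)^0 = -1.
v=3: a=3^-2·(≡1), b=3^4·(≡1) mod 3; (1|3)=+1, (1|3)=+1; (−1)^{-2·4·1}·(+1)^4·(+1)^-2 = +1.
Ram(406, -2460563) = {2, 23, 29, 31}; no ℚ_2-point on the conic.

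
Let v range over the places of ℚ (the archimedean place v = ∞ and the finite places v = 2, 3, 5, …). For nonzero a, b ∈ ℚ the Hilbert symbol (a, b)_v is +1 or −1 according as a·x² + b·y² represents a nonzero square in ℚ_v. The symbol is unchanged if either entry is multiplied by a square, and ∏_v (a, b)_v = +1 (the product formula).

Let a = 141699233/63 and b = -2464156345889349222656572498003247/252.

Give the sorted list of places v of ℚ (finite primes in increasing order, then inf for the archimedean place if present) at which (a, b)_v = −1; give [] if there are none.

Mod squares: a ≡ 5869199, b ≡ -81809. Check v ∈ {∞, 2, 3, 7, 11, 13, 17, 29, 31, 37, 43}.
v=31: a=31^1·(≡24), b=31^5·(≡24) mod 31; (24|31)=-1, (24|31)=-1; (−1)^{1·5·15}·(-1)^5·(-1)^1 = -1.
v=13: a=13^2·(≡2), b=13^7·(≡12) mod 13; (2|13)=-1, (12|13)=+1; (−1)^{2·7·6}·(-1)^7·(+1)^2 = -1.
v=11: a=11^0·(≡2), b=11^2·(≡5) mod 11; (2|11)=-1, (5|11)=+1; (−1)^{0·2·5}·(-1)^2·(+1)^0 = +1.
v=43: a=43^1·(≡40), b=43^4·(≡27) mod 43; (40|43)=+1, (27|43)=-1; (−1)^{1·4·21}·(+1)^4·(-1)^1 = -1.
v=17: a=17^1·(≡11), b=17^4·(≡12) mod 17; (11|17)=-1, (12|17)=-1; (−1)^{1·4·8}·(-1)^4·(-1)^1 = -1.
v=3: a=3^-2·(≡2), b=3^-2·(≡1) mod 3; (2|3)=-1, (1|3)=+1; (−1)^{-2·-2·1}·(-1)^-2·(+1)^-2 = +1.
v=29: a=29^0·(≡20), b=29^1·(≡3) mod 29; (20|29)=+1, (3|29)=-1; (−1)^{0·1·14}·(+1)^1·(-1)^0 = +1.
v=7: a=7^-1·(≡2), b=7^-1·(≡6) mod 7; (2|7)=+1, (6|7)=-1; (−1)^{-1·-1·3}·(+1)^-1·(-1)^-1 = +1.
v=2: v_2(a)=0, v_2(b)=-2; units ≡ 7, 7 (mod 8); ε·ε+αω+βω = 1·1+0·0+-2·0 ≡ 1  ⇒  (a,b)_2 = -1.
v=37: a=37^1·(≡18), b=37^2·(≡35) mod 37; (18|37)=-1, (35|37)=-1; (−1)^{1·2·18}·(-1)^2·(-1)^1 = -1.
v=∞: 5869199 > 0 and -81809 < 0  ⇒  (a,b)_∞ = +1.
|Ram(5869199, -81809)| = 6, even; anisotropic at {2, 13, 17, 31, 37, 43}.

[2, 13, 17, 31, 37, 43]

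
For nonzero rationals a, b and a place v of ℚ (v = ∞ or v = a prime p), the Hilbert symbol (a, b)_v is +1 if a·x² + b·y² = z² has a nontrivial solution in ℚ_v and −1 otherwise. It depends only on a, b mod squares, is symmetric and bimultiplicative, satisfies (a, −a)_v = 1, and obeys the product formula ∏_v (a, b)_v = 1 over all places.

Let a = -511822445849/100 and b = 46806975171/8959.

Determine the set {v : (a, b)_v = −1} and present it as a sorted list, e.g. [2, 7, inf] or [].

[23, 37]

Mod squares: a ≡ -3089801, b ≡ 5513629. Check v ∈ {∞, 2, 3, 5, 11, 13, 17, 19, 23, 31, 37, 41}.
v=19: a=19^0·(≡1), b=19^3·(≡11) mod 19; (1|19)=+1, (11|19)=+1; (−1)^{0·3·9}·(+1)^3·(+1)^0 = +1.
v=41: a=41^1·(≡19), b=41^0·(≡21) mod 41; (19|41)=-1, (21|41)=+1; (−1)^{1·0·20}·(-1)^0·(+1)^1 = +1.
v=37: a=37^2·(≡18), b=37^1·(≡22) mod 37; (18|37)=-1, (22|37)=-1; (−1)^{2·1·18}·(-1)^1·(-1)^2 = -1.
v=∞: -3089801 < 0 and 5513629 > 0  ⇒  (a,b)_∞ = +1.
v=31: a=31^1·(≡4), b=31^-1·(≡12) mod 31; (4|31)=+1, (12|31)=-1; (−1)^{1·-1·15}·(+1)^-1·(-1)^1 = +1.
v=2: v_2(a)=-2, v_2(b)=0; units ≡ 7, 5 (mod 8); ε·ε+αω+βω = 1·0+-2·1+0·0 ≡ 0  ⇒  (a,b)_2 = +1.
v=13: a=13^1·(≡5), b=13^0·(≡4) mod 13; (5|13)=-1, (4|13)=+1; (−1)^{1·0·6}·(-1)^0·(+1)^1 = +1.
v=23: a=23^0·(≡10), b=23^1·(≡7) mod 23; (10|23)=-1, (7|23)=-1; (−1)^{0·1·11}·(-1)^1·(-1)^0 = -1.
v=17: a=17^1·(≡3), b=17^-2·(≡2) mod 17; (3|17)=-1, (2|17)=+1; (−1)^{1·-2·8}·(-1)^-2·(+1)^1 = +1.
v=5: a=5^-2·(≡4), b=5^0·(≡4) mod 5; (4|5)=+1, (4|5)=+1; (−1)^{-2·0·2}·(+1)^0·(+1)^-2 = +1.
v=11: a=11^3·(≡3), b=11^1·(≡10) mod 11; (3|11)=+1, (10|11)=-1; (−1)^{3·1·5}·(+1)^1·(-1)^3 = +1.
v=3: a=3^0·(≡1), b=3^6·(≡1) mod 3; (1|3)=+1, (1|3)=+1; (−1)^{0·6·1}·(+1)^6·(+1)^0 = +1.
(-3089801, 5513629 / ℚ) ramifies at {23, 37}: a division algebra.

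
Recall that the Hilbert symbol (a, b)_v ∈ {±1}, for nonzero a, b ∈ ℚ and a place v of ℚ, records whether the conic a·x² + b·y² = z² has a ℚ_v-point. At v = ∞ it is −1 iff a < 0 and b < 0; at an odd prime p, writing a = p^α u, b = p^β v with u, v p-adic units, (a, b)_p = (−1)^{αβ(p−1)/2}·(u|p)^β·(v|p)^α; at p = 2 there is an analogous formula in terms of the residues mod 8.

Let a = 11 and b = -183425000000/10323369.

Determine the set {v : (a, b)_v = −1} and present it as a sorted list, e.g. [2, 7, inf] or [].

[2, 11, 23, 29]

(a, b) ≡ (11, -7337) mod (ℚ^×)²; places V = {2, 3, 5, 7, 11, 17, 23, 29, ∞}.
(a,b)_17: α=0, u≡11; β=-2, v≡7 (mod 17); (11|17)=-1, (7|17)=-1; sign (−1)^0·-1^-2·-1^0 = +1.
(a,b)_∞: sgn(11)=+, sgn(-7337)=−, so +1.
(a,b)_5: α=0, u≡1; β=8, v≡3 (mod 5); (1|5)=+1, (3|5)=-1; sign (−1)^0·+1^8·-1^0 = +1.
(a,b)_23: α=0, u≡11; β=1, v≡12 (mod 23); (11|23)=-1, (12|23)=+1; sign (−1)^0·-1^1·+1^0 = -1.
(a,b)_3: α=0, u≡2; β=-6, v≡1 (mod 3); (2|3)=-1, (1|3)=+1; sign (−1)^0·-1^-6·+1^0 = +1.
(a,b)_7: α=0, u≡4; β=-2, v≡5 (mod 7); (4|7)=+1, (5|7)=-1; sign (−1)^0·+1^-2·-1^0 = +1.
(a,b)_11: α=1, u≡1; β=1, v≡1 (mod 11); (1|11)=+1, (1|11)=+1; sign (−1)^1·+1^1·+1^1 = -1.
(a,b)_29: α=0, u≡11; β=1, v≡3 (mod 29); (11|29)=-1, (3|29)=-1; sign (−1)^0·-1^1·-1^0 = -1.
(a,b)_2: α=0, β=6; u≡3, v≡7 (mod 8); ε(u)ε(v)=1·1, αω(v)=0·0, βω(u)=6·1; sum ≡ 1  ⇒  -1.
|Ram(11, -7337)| = 4, even; anisotropic at {2, 11, 23, 29}.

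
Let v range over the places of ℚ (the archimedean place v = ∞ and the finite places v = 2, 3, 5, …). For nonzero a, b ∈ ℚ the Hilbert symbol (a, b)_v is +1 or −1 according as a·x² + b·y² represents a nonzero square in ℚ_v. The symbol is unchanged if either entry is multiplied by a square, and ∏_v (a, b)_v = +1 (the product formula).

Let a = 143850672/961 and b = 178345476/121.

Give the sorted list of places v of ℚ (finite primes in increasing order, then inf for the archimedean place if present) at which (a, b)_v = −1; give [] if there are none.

(a, b) ≡ (20387, 61161) mod (ℚ^×)²; places V = {2, 3, 7, 11, 19, 29, 31, 37, ∞}.
(a,b)_7: α=2, u≡6; β=0, v≡4 (mod 7); (6|7)=-1, (4|7)=+1; sign (−1)^0·-1^0·+1^2 = +1.
(a,b)_11: α=0, u≡5; β=-2, v≡1 (mod 11); (5|11)=+1, (1|11)=+1; sign (−1)^0·+1^-2·+1^0 = +1.
(a,b)_3: α=2, u≡2; β=7, v≡2 (mod 3); (2|3)=-1, (2|3)=-1; sign (−1)^0·-1^7·-1^2 = -1.
(a,b)_29: α=1, u≡23; β=1, v≡15 (mod 29); (23|29)=+1, (15|29)=-1; sign (−1)^0·+1^1·-1^1 = -1.
(a,b)_2: α=4, β=2; u≡3, v≡1 (mod 8); ε(u)ε(v)=1·0, αω(v)=4·0, βω(u)=2·1; sum ≡ 0  ⇒  +1.
(a,b)_37: α=1, u≡30; β=1, v≡1 (mod 37); (30|37)=+1, (1|37)=+1; sign (−1)^0·+1^1·+1^1 = +1.
(a,b)_∞: sgn(20387)=+, sgn(61161)=+, so +1.
(a,b)_19: α=1, u≡4; β=1, v≡13 (mod 19); (4|19)=+1, (13|19)=-1; sign (−1)^1·+1^1·-1^1 = +1.
(a,b)_31: α=-2, u≡8; β=0, v≡22 (mod 31); (8|31)=+1, (22|31)=-1; sign (−1)^0·+1^0·-1^-2 = +1.
Ram(20387, 61161) = {3, 29}; no ℚ_3-point on the conic.

[3, 29]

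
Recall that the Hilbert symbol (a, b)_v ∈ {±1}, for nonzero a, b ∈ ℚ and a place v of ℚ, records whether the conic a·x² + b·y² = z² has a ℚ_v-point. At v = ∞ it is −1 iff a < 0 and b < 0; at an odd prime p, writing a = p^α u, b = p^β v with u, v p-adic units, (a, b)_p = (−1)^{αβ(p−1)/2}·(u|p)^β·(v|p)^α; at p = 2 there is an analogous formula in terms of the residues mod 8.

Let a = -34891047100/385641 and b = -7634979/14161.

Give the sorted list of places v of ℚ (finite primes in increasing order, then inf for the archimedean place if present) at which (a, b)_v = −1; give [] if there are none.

Mod squares: a ≡ -5719, b ≡ -779. Check v ∈ {∞, 2, 3, 5, 7, 11, 13, 17, 19, 23, 41, 43}.
v=7: a=7^1·(≡4), b=7^-2·(≡6) mod 7; (4|7)=+1, (6|7)=-1; (−1)^{1·-2·3}·(+1)^-2·(-1)^1 = -1.
v=41: a=41^0·(≡31), b=41^1·(≡13) mod 41; (31|41)=+1, (13|41)=-1; (−1)^{0·1·20}·(+1)^1·(-1)^0 = +1.
v=43: a=43^1·(≡39), b=43^0·(≡41) mod 43; (39|43)=-1, (41|43)=+1; (−1)^{1·0·21}·(-1)^0·(+1)^1 = +1.
v=23: a=23^-2·(≡6), b=23^0·(≡2) mod 23; (6|23)=+1, (2|23)=+1; (−1)^{-2·0·11}·(+1)^0·(+1)^-2 = +1.
v=13: a=13^2·(≡10), b=13^0·(≡3) mod 13; (10|13)=+1, (3|13)=+1; (−1)^{2·0·6}·(+1)^0·(+1)^2 = +1.
v=11: a=11^0·(≡1), b=11^2·(≡2) mod 11; (1|11)=+1, (2|11)=-1; (−1)^{0·2·5}·(+1)^2·(-1)^0 = +1.
v=5: a=5^2·(≡1), b=5^0·(≡1) mod 5; (1|5)=+1, (1|5)=+1; (−1)^{2·0·2}·(+1)^0·(+1)^2 = +1.
v=19: a=19^3·(≡15), b=19^1·(≡11) mod 19; (15|19)=-1, (11|19)=+1; (−1)^{3·1·9}·(-1)^1·(+1)^3 = +1.
v=3: a=3^-6·(≡2), b=3^4·(≡1) mod 3; (2|3)=-1, (1|3)=+1; (−1)^{-6·4·1}·(-1)^4·(+1)^-6 = +1.
v=17: a=17^0·(≡14), b=17^-2·(≡12) mod 17; (14|17)=-1, (12|17)=-1; (−1)^{0·-2·8}·(-1)^-2·(-1)^0 = +1.
v=2: v_2(a)=2, v_2(b)=0; units ≡ 1, 5 (mod 8); ε·ε+αω+βω = 0·0+2·1+0·0 ≡ 0  ⇒  (a,b)_2 = +1.
v=∞: -5719 < 0 and -779 < 0  ⇒  (a,b)_∞ = -1.
(-5719, -779 / ℚ) ramifies at {7, ∞}: a division algebra.

[7, inf]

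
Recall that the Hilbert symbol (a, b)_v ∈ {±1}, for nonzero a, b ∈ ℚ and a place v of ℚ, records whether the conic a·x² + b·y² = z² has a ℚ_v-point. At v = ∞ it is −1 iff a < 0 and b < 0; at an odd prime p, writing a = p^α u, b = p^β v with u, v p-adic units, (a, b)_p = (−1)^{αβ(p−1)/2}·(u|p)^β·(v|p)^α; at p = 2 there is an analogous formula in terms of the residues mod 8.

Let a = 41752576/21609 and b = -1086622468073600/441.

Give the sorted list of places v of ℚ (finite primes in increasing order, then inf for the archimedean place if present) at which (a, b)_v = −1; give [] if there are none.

Mod squares: a ≡ 40774, b ≡ -1634. Check v ∈ {∞, 2, 3, 5, 7, 19, 29, 37, 43}.
v=29: a=29^1·(≡17), b=29^2·(≡17) mod 29; (17|29)=-1, (17|29)=-1; (−1)^{1·2·14}·(-1)^2·(-1)^1 = -1.
v=3: a=3^-2·(≡1), b=3^-2·(≡1) mod 3; (1|3)=+1, (1|3)=+1; (−1)^{-2·-2·1}·(+1)^-2·(+1)^-2 = +1.
v=43: a=43^0·(≡4), b=43^1·(≡28) mod 43; (4|43)=+1, (28|43)=-1; (−1)^{0·1·21}·(+1)^1·(-1)^0 = +1.
v=5: a=5^0·(≡4), b=5^2·(≡1) mod 5; (4|5)=+1, (1|5)=+1; (−1)^{0·2·2}·(+1)^2·(+1)^0 = +1.
v=7: a=7^-4·(≡6), b=7^-2·(≡2) mod 7; (6|7)=-1, (2|7)=+1; (−1)^{-4·-2·3}·(-1)^-2·(+1)^-4 = +1.
v=37: a=37^1·(≡22), b=37^2·(≡29) mod 37; (22|37)=-1, (29|37)=-1; (−1)^{1·2·18}·(-1)^2·(-1)^1 = -1.
v=2: v_2(a)=11, v_2(b)=7; units ≡ 3, 7 (mod 8); ε·ε+αω+βω = 1·1+11·0+7·1 ≡ 0  ⇒  (a,b)_2 = +1.
v=∞: 40774 > 0 and -1634 < 0  ⇒  (a,b)_∞ = +1.
v=19: a=19^1·(≡13), b=19^3·(≡7) mod 19; (13|19)=-1, (7|19)=+1; (−1)^{1·3·9}·(-1)^3·(+1)^1 = +1.
Ram(40774, -1634) = {29, 37}; no ℚ_29-point on the conic.

[29, 37]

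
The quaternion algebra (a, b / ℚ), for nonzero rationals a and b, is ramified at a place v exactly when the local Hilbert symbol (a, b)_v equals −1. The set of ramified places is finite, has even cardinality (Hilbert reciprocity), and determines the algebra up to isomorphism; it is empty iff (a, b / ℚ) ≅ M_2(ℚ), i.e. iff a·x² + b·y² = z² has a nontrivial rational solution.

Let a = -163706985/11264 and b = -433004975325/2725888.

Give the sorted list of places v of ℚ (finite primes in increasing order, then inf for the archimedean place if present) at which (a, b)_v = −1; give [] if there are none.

Mod squares: a ≡ -715, b ≡ -286. Check v ∈ {∞, 2, 3, 5, 11, 13, 23}.
v=3: a=3^2·(≡2), b=3^2·(≡2) mod 3; (2|3)=-1, (2|3)=-1; (−1)^{2·2·1}·(-1)^2·(-1)^2 = +1.
v=13: a=13^1·(≡10), b=13^1·(≡1) mod 13; (10|13)=+1, (1|13)=+1; (−1)^{1·1·6}·(+1)^1·(+1)^1 = +1.
v=2: v_2(a)=-10, v_2(b)=-11; units ≡ 5, 1 (mod 8); ε·ε+αω+βω = 0·0+-10·0+-11·1 ≡ 1  ⇒  (a,b)_2 = -1.
v=5: a=5^1·(≡2), b=5^2·(≡4) mod 5; (2|5)=-1, (4|5)=+1; (−1)^{1·2·2}·(-1)^2·(+1)^1 = +1.
v=23: a=23^4·(≡17), b=23^6·(≡9) mod 23; (17|23)=-1, (9|23)=+1; (−1)^{4·6·11}·(-1)^6·(+1)^4 = +1.
v=∞: -715 < 0 and -286 < 0  ⇒  (a,b)_∞ = -1.
v=11: a=11^-1·(≡9), b=11^-3·(≡6) mod 11; (9|11)=+1, (6|11)=-1; (−1)^{-1·-3·5}·(+1)^-3·(-1)^-1 = +1.
|Ram(-715, -286)| = 2, even; anisotropic at {2, ∞}.

[2, inf]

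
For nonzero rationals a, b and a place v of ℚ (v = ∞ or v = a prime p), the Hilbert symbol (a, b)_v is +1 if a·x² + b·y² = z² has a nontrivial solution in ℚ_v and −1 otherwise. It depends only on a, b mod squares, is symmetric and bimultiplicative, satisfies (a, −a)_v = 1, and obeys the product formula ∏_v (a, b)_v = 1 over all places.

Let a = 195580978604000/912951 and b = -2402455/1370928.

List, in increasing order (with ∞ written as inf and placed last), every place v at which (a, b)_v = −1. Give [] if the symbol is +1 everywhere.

[2, 3]

(a, b) ≡ (4290, -165) mod (ℚ^×)²; places V = {2, 3, 5, 11, 13, 17, 19, 29, ∞}.
(a,b)_13: α=-1, u≡2; β=-4, v≡4 (mod 13); (2|13)=-1, (4|13)=+1; sign (−1)^0·-1^-4·+1^-1 = +1.
(a,b)_29: α=2, u≡21; β=0, v≡23 (mod 29); (21|29)=-1, (23|29)=+1; sign (−1)^0·-1^0·+1^2 = +1.
(a,b)_3: α=-5, u≡2; β=-1, v≡2 (mod 3); (2|3)=-1, (2|3)=-1; sign (−1)^1·-1^-1·-1^-5 = -1.
(a,b)_2: α=5, β=-4; u≡1, v≡3 (mod 8); ε(u)ε(v)=0·1, αω(v)=5·1, βω(u)=-4·0; sum ≡ 1  ⇒  -1.
(a,b)_5: α=3, u≡2; β=1, v≡3 (mod 5); (2|5)=-1, (3|5)=-1; sign (−1)^0·-1^1·-1^3 = +1.
(a,b)_11: α=5, u≡3; β=3, v≡6 (mod 11); (3|11)=+1, (6|11)=-1; sign (−1)^1·+1^3·-1^5 = +1.
(a,b)_17: α=-2, u≡5; β=0, v≡5 (mod 17); (5|17)=-1, (5|17)=-1; sign (−1)^0·-1^0·-1^-2 = +1.
(a,b)_∞: sgn(4290)=+, sgn(-165)=−, so +1.
(a,b)_19: α=2, u≡8; β=2, v≡7 (mod 19); (8|19)=-1, (7|19)=+1; sign (−1)^0·-1^2·+1^2 = +1.
|Ram(4290, -165)| = 2, even; anisotropic at {2, 3}.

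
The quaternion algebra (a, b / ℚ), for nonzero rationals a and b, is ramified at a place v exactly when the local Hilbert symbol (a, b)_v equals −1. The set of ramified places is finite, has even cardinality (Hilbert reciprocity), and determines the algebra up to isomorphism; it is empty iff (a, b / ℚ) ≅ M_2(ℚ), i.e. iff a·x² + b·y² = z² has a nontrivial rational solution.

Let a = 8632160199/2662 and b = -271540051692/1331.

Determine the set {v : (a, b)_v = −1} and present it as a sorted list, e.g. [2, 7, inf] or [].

[3, 13]

(a, b) ≡ (13873002, -533577) mod (ℚ^×)²; places V = {2, 3, 7, 11, 13, 19, 23, 37, ∞}.
(a,b)_23: α=1, u≡7; β=1, v≡2 (mod 23); (7|23)=-1, (2|23)=+1; sign (−1)^1·-1^1·+1^1 = +1.
(a,b)_37: α=1, u≡30; β=1, v≡27 (mod 37); (30|37)=+1, (27|37)=+1; sign (−1)^0·+1^1·+1^1 = +1.
(a,b)_7: α=0, u≡6; β=2, v≡5 (mod 7); (6|7)=-1, (5|7)=-1; sign (−1)^0·-1^2·-1^0 = +1.
(a,b)_11: α=-3, u≡7; β=-3, v≡3 (mod 11); (7|11)=-1, (3|11)=+1; sign (−1)^1·-1^-3·+1^-3 = +1.
(a,b)_2: α=-1, β=2; u≡5, v≡7 (mod 8); ε(u)ε(v)=0·1, αω(v)=-1·0, βω(u)=2·1; sum ≡ 0  ⇒  +1.
(a,b)_13: α=3, u≡9; β=4, v≡7 (mod 13); (9|13)=+1, (7|13)=-1; sign (−1)^0·+1^4·-1^3 = -1.
(a,b)_∞: sgn(13873002)=+, sgn(-533577)=−, so +1.
(a,b)_19: α=1, u≡1; β=1, v≡3 (mod 19); (1|19)=+1, (3|19)=-1; sign (−1)^1·+1^1·-1^1 = +1.
(a,b)_3: α=5, u≡2; β=1, v≡2 (mod 3); (2|3)=-1, (2|3)=-1; sign (−1)^1·-1^1·-1^5 = -1.
|Ram(13873002, -533577)| = 2, even; anisotropic at {3, 13}.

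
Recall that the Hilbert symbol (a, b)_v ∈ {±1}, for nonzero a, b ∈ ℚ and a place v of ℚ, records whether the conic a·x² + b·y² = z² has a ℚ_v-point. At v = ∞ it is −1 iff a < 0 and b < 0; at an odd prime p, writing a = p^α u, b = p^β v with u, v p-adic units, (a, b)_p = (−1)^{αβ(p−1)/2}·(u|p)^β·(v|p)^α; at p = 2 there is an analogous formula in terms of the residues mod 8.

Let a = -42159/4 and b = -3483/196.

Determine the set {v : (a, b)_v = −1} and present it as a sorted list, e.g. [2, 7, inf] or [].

[3, inf]

Mod squares: a ≡ -42159, b ≡ -43. Check v ∈ {∞, 2, 3, 7, 13, 23, 43, 47}.
v=2: v_2(a)=-2, v_2(b)=-2; units ≡ 1, 5 (mod 8); ε·ε+αω+βω = 0·0+-2·1+-2·0 ≡ 0  ⇒  (a,b)_2 = +1.
v=13: a=13^1·(≡5), b=13^0·(≡1) mod 13; (5|13)=-1, (1|13)=+1; (−1)^{1·0·6}·(-1)^0·(+1)^1 = +1.
v=47: a=47^1·(≡46), b=47^0·(≡17) mod 47; (46|47)=-1, (17|47)=+1; (−1)^{1·0·23}·(-1)^0·(+1)^1 = +1.
v=∞: -42159 < 0 and -43 < 0  ⇒  (a,b)_∞ = -1.
v=3: a=3^1·(≡2), b=3^4·(≡2) mod 3; (2|3)=-1, (2|3)=-1; (−1)^{1·4·1}·(-1)^4·(-1)^1 = -1.
v=43: a=43^0·(≡6), b=43^1·(≡2) mod 43; (6|43)=+1, (2|43)=-1; (−1)^{0·1·21}·(+1)^1·(-1)^0 = +1.
v=23: a=23^1·(≡19), b=23^0·(≡3) mod 23; (19|23)=-1, (3|23)=+1; (−1)^{1·0·11}·(-1)^0·(+1)^1 = +1.
v=7: a=7^0·(≡4), b=7^-2·(≡6) mod 7; (4|7)=+1, (6|7)=-1; (−1)^{0·-2·3}·(+1)^-2·(-1)^0 = +1.
Ram(-42159, -43) = {3, ∞}; no ℚ_3-point on the conic.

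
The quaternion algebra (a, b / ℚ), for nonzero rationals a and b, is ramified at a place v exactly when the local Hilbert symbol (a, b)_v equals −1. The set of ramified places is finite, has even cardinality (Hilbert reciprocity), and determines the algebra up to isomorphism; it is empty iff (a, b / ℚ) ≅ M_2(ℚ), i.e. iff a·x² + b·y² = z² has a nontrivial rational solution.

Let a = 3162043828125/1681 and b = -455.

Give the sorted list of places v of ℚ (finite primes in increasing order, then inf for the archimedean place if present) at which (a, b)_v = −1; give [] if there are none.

[7, 13]

Mod squares: a ≡ 8645, b ≡ -455. Check v ∈ {∞, 2, 3, 5, 7, 13, 17, 19, 41}.
v=17: a=17^2·(≡2), b=17^0·(≡4) mod 17; (2|17)=+1, (4|17)=+1; (−1)^{2·0·8}·(+1)^0·(+1)^2 = +1.
v=∞: 8645 > 0 and -455 < 0  ⇒  (a,b)_∞ = +1.
v=2: v_2(a)=0, v_2(b)=0; units ≡ 5, 1 (mod 8); ε·ε+αω+βω = 0·0+0·0+0·1 ≡ 0  ⇒  (a,b)_2 = +1.
v=5: a=5^7·(≡1), b=5^1·(≡4) mod 5; (1|5)=+1, (4|5)=+1; (−1)^{7·1·2}·(+1)^1·(+1)^7 = +1.
v=3: a=3^4·(≡2), b=3^0·(≡1) mod 3; (2|3)=-1, (1|3)=+1; (−1)^{4·0·1}·(-1)^0·(+1)^4 = +1.
v=19: a=19^1·(≡14), b=19^0·(≡1) mod 19; (14|19)=-1, (1|19)=+1; (−1)^{1·0·9}·(-1)^0·(+1)^1 = +1.
v=41: a=41^-2·(≡7), b=41^0·(≡37) mod 41; (7|41)=-1, (37|41)=+1; (−1)^{-2·0·20}·(-1)^0·(+1)^-2 = +1.
v=7: a=7^1·(≡3), b=7^1·(≡5) mod 7; (3|7)=-1, (5|7)=-1; (−1)^{1·1·3}·(-1)^1·(-1)^1 = -1.
v=13: a=13^1·(≡2), b=13^1·(≡4) mod 13; (2|13)=-1, (4|13)=+1; (−1)^{1·1·6}·(-1)^1·(+1)^1 = -1.
|Ram(8645, -455)| = 2, even; anisotropic at {7, 13}.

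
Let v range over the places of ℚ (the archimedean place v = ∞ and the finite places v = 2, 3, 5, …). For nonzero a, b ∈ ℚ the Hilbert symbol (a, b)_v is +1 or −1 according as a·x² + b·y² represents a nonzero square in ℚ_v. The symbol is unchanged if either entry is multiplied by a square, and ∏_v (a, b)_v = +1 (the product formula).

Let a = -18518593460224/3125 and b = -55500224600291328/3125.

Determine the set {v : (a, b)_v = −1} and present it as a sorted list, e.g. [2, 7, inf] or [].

[2, 5, 17, inf]

Mod squares: a ≡ -3230, b ≡ -119510. Check v ∈ {∞, 2, 3, 5, 11, 13, 17, 19, 37}.
v=37: a=37^2·(≡4), b=37^3·(≡28) mod 37; (4|37)=+1, (28|37)=+1; (−1)^{2·3·18}·(+1)^3·(+1)^2 = +1.
v=3: a=3^0·(≡1), b=3^4·(≡1) mod 3; (1|3)=+1, (1|3)=+1; (−1)^{0·4·1}·(+1)^4·(+1)^0 = +1.
v=13: a=13^2·(≡11), b=13^2·(≡12) mod 13; (11|13)=-1, (12|13)=+1; (−1)^{2·2·6}·(-1)^2·(+1)^2 = +1.
v=5: a=5^-5·(≡1), b=5^-5·(≡2) mod 5; (1|5)=+1, (2|5)=-1; (−1)^{-5·-5·2}·(+1)^-5·(-1)^-5 = -1.
v=11: a=11^2·(≡5), b=11^2·(≡3) mod 11; (5|11)=+1, (3|11)=+1; (−1)^{2·2·5}·(+1)^2·(+1)^2 = +1.
v=19: a=19^1·(≡4), b=19^1·(≡18) mod 19; (4|19)=+1, (18|19)=-1; (−1)^{1·1·9}·(+1)^1·(-1)^1 = +1.
v=∞: -3230 < 0 and -119510 < 0  ⇒  (a,b)_∞ = -1.
v=2: v_2(a)=11, v_2(b)=11; units ≡ 1, 5 (mod 8); ε·ε+αω+βω = 0·0+11·1+11·0 ≡ 1  ⇒  (a,b)_2 = -1.
v=17: a=17^1·(≡6), b=17^1·(≡13) mod 17; (6|17)=-1, (13|17)=+1; (−1)^{1·1·8}·(-1)^1·(+1)^1 = -1.
(-3230, -119510 / ℚ) ramifies at {2, 5, 17, ∞}: a division algebra.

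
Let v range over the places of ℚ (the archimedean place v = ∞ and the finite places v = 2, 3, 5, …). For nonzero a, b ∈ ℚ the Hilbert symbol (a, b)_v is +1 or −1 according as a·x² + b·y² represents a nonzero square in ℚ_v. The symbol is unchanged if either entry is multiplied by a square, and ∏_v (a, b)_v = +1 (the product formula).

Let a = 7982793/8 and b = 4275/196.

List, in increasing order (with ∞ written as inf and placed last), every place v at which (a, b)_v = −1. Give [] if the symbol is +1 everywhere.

[2, 7, 13, 19]

(a, b) ≡ (546, 19) mod (ℚ^×)²; places V = {2, 3, 5, 7, 13, 19, ∞}.
(a,b)_7: α=1, u≡1; β=-2, v≡3 (mod 7); (1|7)=+1, (3|7)=-1; sign (−1)^0·+1^-2·-1^1 = -1.
(a,b)_19: α=2, u≡2; β=1, v≡9 (mod 19); (2|19)=-1, (9|19)=+1; sign (−1)^0·-1^1·+1^2 = -1.
(a,b)_2: α=-3, β=-2; u≡1, v≡3 (mod 8); ε(u)ε(v)=0·1, αω(v)=-3·1, βω(u)=-2·0; sum ≡ 1  ⇒  -1.
(a,b)_5: α=0, u≡1; β=2, v≡1 (mod 5); (1|5)=+1, (1|5)=+1; sign (−1)^0·+1^2·+1^0 = +1.
(a,b)_3: α=5, u≡2; β=2, v≡1 (mod 3); (2|3)=-1, (1|3)=+1; sign (−1)^0·-1^2·+1^5 = +1.
(a,b)_13: α=1, u≡4; β=0, v≡11 (mod 13); (4|13)=+1, (11|13)=-1; sign (−1)^0·+1^0·-1^1 = -1.
(a,b)_∞: sgn(546)=+, sgn(19)=+, so +1.
|Ram(546, 19)| = 4, even; anisotropic at {2, 7, 13, 19}.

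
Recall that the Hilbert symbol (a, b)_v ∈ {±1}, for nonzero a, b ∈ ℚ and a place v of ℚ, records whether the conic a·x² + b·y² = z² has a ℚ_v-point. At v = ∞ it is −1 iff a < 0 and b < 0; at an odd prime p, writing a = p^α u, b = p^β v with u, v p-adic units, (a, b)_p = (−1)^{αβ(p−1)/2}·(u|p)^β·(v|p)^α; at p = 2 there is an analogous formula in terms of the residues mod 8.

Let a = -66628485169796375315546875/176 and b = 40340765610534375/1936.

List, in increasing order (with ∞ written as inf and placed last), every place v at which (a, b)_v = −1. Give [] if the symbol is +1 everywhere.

Mod squares: a ≡ -413105, b ≡ 17255. Check v ∈ {∞, 2, 3, 5, 7, 11, 13, 17, 19, 29, 37}.
v=∞: -413105 < 0 and 17255 > 0  ⇒  (a,b)_∞ = +1.
v=3: a=3^0·(≡1), b=3^2·(≡2) mod 3; (1|3)=+1, (2|3)=-1; (−1)^{0·2·1}·(+1)^2·(-1)^0 = +1.
v=7: a=7^5·(≡4), b=7^1·(≡2) mod 7; (4|7)=+1, (2|7)=+1; (−1)^{5·1·3}·(+1)^1·(+1)^5 = -1.
v=13: a=13^2·(≡4), b=13^0·(≡1) mod 13; (4|13)=+1, (1|13)=+1; (−1)^{2·0·6}·(+1)^0·(+1)^2 = +1.
v=37: a=37^3·(≡30), b=37^2·(≡5) mod 37; (30|37)=+1, (5|37)=-1; (−1)^{3·2·18}·(+1)^2·(-1)^3 = -1.
v=2: v_2(a)=-4, v_2(b)=-4; units ≡ 7, 7 (mod 8); ε·ε+αω+βω = 1·1+-4·0+-4·0 ≡ 1  ⇒  (a,b)_2 = -1.
v=11: a=11^-1·(≡10), b=11^-2·(≡6) mod 11; (10|11)=-1, (6|11)=-1; (−1)^{-1·-2·5}·(-1)^-2·(-1)^-1 = -1.
v=5: a=5^7·(≡1), b=5^5·(≡1) mod 5; (1|5)=+1, (1|5)=+1; (−1)^{7·5·2}·(+1)^5·(+1)^7 = +1.
v=29: a=29^5·(≡6), b=29^3·(≡18) mod 29; (6|29)=+1, (18|29)=-1; (−1)^{5·3·14}·(+1)^3·(-1)^5 = -1.
v=19: a=19^0·(≡14), b=19^2·(≡2) mod 19; (14|19)=-1, (2|19)=-1; (−1)^{0·2·9}·(-1)^2·(-1)^0 = +1.
v=17: a=17^2·(≡6), b=17^1·(≡5) mod 17; (6|17)=-1, (5|17)=-1; (−1)^{2·1·8}·(-1)^1·(-1)^2 = -1.
Ram(-413105, 17255) = {2, 7, 11, 17, 29, 37}; no ℚ_2-point on the conic.

[2, 7, 11, 17, 29, 37]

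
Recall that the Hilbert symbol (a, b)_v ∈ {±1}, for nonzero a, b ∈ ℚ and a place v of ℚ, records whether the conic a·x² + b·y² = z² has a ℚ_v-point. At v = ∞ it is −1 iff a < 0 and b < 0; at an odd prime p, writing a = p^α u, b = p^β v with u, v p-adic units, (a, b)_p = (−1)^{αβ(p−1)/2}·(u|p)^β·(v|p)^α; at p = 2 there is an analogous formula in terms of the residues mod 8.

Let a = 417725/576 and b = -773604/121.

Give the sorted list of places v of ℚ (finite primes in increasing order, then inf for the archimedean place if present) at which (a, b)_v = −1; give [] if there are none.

Mod squares: a ≡ 341, b ≡ -21489. Check v ∈ {∞, 2, 3, 5, 7, 11, 13, 19, 29, 31}.
v=29: a=29^0·(≡5), b=29^1·(≡24) mod 29; (5|29)=+1, (24|29)=+1; (−1)^{0·1·14}·(+1)^1·(+1)^0 = +1.
v=∞: 341 > 0 and -21489 < 0  ⇒  (a,b)_∞ = +1.
v=13: a=13^0·(≡12), b=13^1·(≡8) mod 13; (12|13)=+1, (8|13)=-1; (−1)^{0·1·6}·(+1)^1·(-1)^0 = +1.
v=11: a=11^1·(≡9), b=11^-2·(≡4) mod 11; (9|11)=+1, (4|11)=+1; (−1)^{1·-2·5}·(+1)^-2·(+1)^1 = +1.
v=3: a=3^-2·(≡2), b=3^3·(≡1) mod 3; (2|3)=-1, (1|3)=+1; (−1)^{-2·3·1}·(-1)^3·(+1)^-2 = -1.
v=31: a=31^1·(≡27), b=31^0·(≡10) mod 31; (27|31)=-1, (10|31)=+1; (−1)^{1·0·15}·(-1)^0·(+1)^1 = +1.
v=5: a=5^2·(≡4), b=5^0·(≡1) mod 5; (4|5)=+1, (1|5)=+1; (−1)^{2·0·2}·(+1)^0·(+1)^2 = +1.
v=7: a=7^2·(≡3), b=7^0·(≡4) mod 7; (3|7)=-1, (4|7)=+1; (−1)^{2·0·3}·(-1)^0·(+1)^2 = +1.
v=19: a=19^0·(≡8), b=19^1·(≡11) mod 19; (8|19)=-1, (11|19)=+1; (−1)^{0·1·9}·(-1)^1·(+1)^0 = -1.
v=2: v_2(a)=-6, v_2(b)=2; units ≡ 5, 7 (mod 8); ε·ε+αω+βω = 0·1+-6·0+2·1 ≡ 0  ⇒  (a,b)_2 = +1.
(341, -21489 / ℚ) ramifies at {3, 19}: a division algebra.

[3, 19]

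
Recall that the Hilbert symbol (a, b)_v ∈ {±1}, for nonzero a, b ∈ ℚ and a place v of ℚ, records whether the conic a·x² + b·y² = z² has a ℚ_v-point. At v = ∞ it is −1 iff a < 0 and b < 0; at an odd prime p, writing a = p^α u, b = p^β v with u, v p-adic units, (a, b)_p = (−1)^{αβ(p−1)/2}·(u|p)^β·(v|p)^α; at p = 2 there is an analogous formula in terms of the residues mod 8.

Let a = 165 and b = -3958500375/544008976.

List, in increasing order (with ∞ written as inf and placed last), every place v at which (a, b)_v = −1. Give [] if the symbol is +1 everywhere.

[3, 11]

Mod squares: a ≡ 165, b ≡ -15. Check v ∈ {∞, 2, 3, 5, 7, 11, 17, 19}.
v=3: a=3^1·(≡1), b=3^5·(≡1) mod 3; (1|3)=+1, (1|3)=+1; (−1)^{1·5·1}·(+1)^5·(+1)^1 = -1.
v=5: a=5^1·(≡3), b=5^3·(≡2) mod 5; (3|5)=-1, (2|5)=-1; (−1)^{1·3·2}·(-1)^3·(-1)^1 = +1.
v=11: a=11^1·(≡4), b=11^0·(≡10) mod 11; (4|11)=+1, (10|11)=-1; (−1)^{1·0·5}·(+1)^0·(-1)^1 = -1.
v=∞: 165 > 0 and -15 < 0  ⇒  (a,b)_∞ = +1.
v=2: v_2(a)=0, v_2(b)=-4; units ≡ 5, 1 (mod 8); ε·ε+αω+βω = 0·0+0·0+-4·1 ≡ 0  ⇒  (a,b)_2 = +1.
v=17: a=17^0·(≡12), b=17^-2·(≡8) mod 17; (12|17)=-1, (8|17)=+1; (−1)^{0·-2·8}·(-1)^-2·(+1)^0 = +1.
v=19: a=19^0·(≡13), b=19^4·(≡9) mod 19; (13|19)=-1, (9|19)=+1; (−1)^{0·4·9}·(-1)^4·(+1)^0 = +1.
v=7: a=7^0·(≡4), b=7^-6·(≡6) mod 7; (4|7)=+1, (6|7)=-1; (−1)^{0·-6·3}·(+1)^-6·(-1)^0 = +1.
Ram(165, -15) = {3, 11}; no ℚ_3-point on the conic.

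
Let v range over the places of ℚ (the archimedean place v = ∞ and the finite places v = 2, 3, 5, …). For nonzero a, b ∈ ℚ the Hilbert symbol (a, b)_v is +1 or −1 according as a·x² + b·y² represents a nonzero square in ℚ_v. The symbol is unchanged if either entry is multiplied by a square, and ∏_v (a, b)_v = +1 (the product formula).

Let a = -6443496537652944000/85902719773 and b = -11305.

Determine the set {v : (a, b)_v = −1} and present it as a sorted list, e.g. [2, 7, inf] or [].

[2, 13, 19, inf]

Mod squares: a ≡ -293930, b ≡ -11305. Check v ∈ {∞, 2, 3, 5, 7, 11, 13, 17, 19, 29, 37}.
v=19: a=19^1·(≡14), b=19^1·(≡13) mod 19; (14|19)=-1, (13|19)=-1; (−1)^{1·1·9}·(-1)^1·(-1)^1 = -1.
v=7: a=7^5·(≡6), b=7^1·(≡2) mod 7; (6|7)=-1, (2|7)=+1; (−1)^{5·1·3}·(-1)^1·(+1)^5 = +1.
v=5: a=5^3·(≡1), b=5^1·(≡4) mod 5; (1|5)=+1, (4|5)=+1; (−1)^{3·1·2}·(+1)^1·(+1)^3 = +1.
v=3: a=3^6·(≡1), b=3^0·(≡2) mod 3; (1|3)=+1, (2|3)=-1; (−1)^{6·0·1}·(+1)^0·(-1)^6 = +1.
v=17: a=17^1·(≡2), b=17^1·(≡15) mod 17; (2|17)=+1, (15|17)=+1; (−1)^{1·1·8}·(+1)^1·(+1)^1 = +1.
v=29: a=29^2·(≡14), b=29^0·(≡5) mod 29; (14|29)=-1, (5|29)=+1; (−1)^{2·0·14}·(-1)^0·(+1)^2 = +1.
v=2: v_2(a)=7, v_2(b)=0; units ≡ 3, 7 (mod 8); ε·ε+αω+βω = 1·1+7·0+0·1 ≡ 1  ⇒  (a,b)_2 = -1.
v=13: a=13^-7·(≡4), b=13^0·(≡5) mod 13; (4|13)=+1, (5|13)=-1; (−1)^{-7·0·6}·(+1)^0·(-1)^-7 = -1.
v=∞: -293930 < 0 and -11305 < 0  ⇒  (a,b)_∞ = -1.
v=11: a=11^2·(≡4), b=11^0·(≡3) mod 11; (4|11)=+1, (3|11)=+1; (−1)^{2·0·5}·(+1)^0·(+1)^2 = +1.
v=37: a=37^-2·(≡31), b=37^0·(≡17) mod 37; (31|37)=-1, (17|37)=-1; (−1)^{-2·0·18}·(-1)^0·(-1)^-2 = +1.
(-293930, -11305 / ℚ) ramifies at {2, 13, 19, ∞}: a division algebra.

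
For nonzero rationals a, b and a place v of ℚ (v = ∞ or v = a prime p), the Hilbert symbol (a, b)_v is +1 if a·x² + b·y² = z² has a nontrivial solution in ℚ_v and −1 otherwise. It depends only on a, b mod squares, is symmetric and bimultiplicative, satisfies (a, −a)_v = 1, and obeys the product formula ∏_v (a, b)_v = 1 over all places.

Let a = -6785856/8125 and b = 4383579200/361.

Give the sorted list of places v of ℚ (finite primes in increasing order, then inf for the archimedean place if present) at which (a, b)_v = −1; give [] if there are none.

Mod squares: a ≡ -17017, b ≡ 55913. Check v ∈ {∞, 2, 3, 5, 7, 11, 13, 17, 19, 23}.
v=23: a=23^0·(≡3), b=23^1·(≡16) mod 23; (3|23)=+1, (16|23)=+1; (−1)^{0·1·11}·(+1)^1·(+1)^0 = +1.
v=7: a=7^1·(≡3), b=7^2·(≡4) mod 7; (3|7)=-1, (4|7)=+1; (−1)^{1·2·3}·(-1)^2·(+1)^1 = +1.
v=17: a=17^1·(≡8), b=17^1·(≡9) mod 17; (8|17)=+1, (9|17)=+1; (−1)^{1·1·8}·(+1)^1·(+1)^1 = +1.
v=∞: -17017 < 0 and 55913 > 0  ⇒  (a,b)_∞ = +1.
v=13: a=13^-1·(≡1), b=13^1·(≡11) mod 13; (1|13)=+1, (11|13)=-1; (−1)^{-1·1·6}·(+1)^1·(-1)^-1 = -1.
v=2: v_2(a)=6, v_2(b)=6; units ≡ 7, 1 (mod 8); ε·ε+αω+βω = 1·0+6·0+6·0 ≡ 0  ⇒  (a,b)_2 = +1.
v=3: a=3^4·(≡2), b=3^0·(≡2) mod 3; (2|3)=-1, (2|3)=-1; (−1)^{4·0·1}·(-1)^0·(-1)^4 = +1.
v=11: a=11^1·(≡4), b=11^1·(≡4) mod 11; (4|11)=+1, (4|11)=+1; (−1)^{1·1·5}·(+1)^1·(+1)^1 = -1.
v=5: a=5^-4·(≡3), b=5^2·(≡3) mod 5; (3|5)=-1, (3|5)=-1; (−1)^{-4·2·2}·(-1)^2·(-1)^-4 = +1.
v=19: a=19^0·(≡9), b=19^-2·(≡14) mod 19; (9|19)=+1, (14|19)=-1; (−1)^{0·-2·9}·(+1)^-2·(-1)^0 = +1.
|Ram(-17017, 55913)| = 2, even; anisotropic at {11, 13}.

[11, 13]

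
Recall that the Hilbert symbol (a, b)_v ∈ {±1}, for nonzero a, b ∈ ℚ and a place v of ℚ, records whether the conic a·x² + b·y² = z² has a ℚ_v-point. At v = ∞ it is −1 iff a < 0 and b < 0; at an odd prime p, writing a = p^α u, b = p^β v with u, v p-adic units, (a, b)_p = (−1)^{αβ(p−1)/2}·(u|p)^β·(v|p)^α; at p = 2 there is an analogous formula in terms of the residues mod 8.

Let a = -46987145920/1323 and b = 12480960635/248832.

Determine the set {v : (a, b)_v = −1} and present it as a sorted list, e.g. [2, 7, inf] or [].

(a, b) ≡ (-62985, 3705) mod (ℚ^×)²; places V = {2, 3, 5, 7, 11, 13, 17, 19, ∞}.
(a,b)_3: α=-3, u≡2; β=-5, v≡2 (mod 3); (2|3)=-1, (2|3)=-1; sign (−1)^1·-1^-5·-1^-3 = -1.
(a,b)_7: α=-2, u≡1; β=0, v≡1 (mod 7); (1|7)=+1, (1|7)=+1; sign (−1)^0·+1^0·+1^-2 = +1.
(a,b)_13: α=1, u≡1; β=1, v≡12 (mod 13); (1|13)=+1, (12|13)=+1; sign (−1)^0·+1^1·+1^1 = +1.
(a,b)_2: α=6, β=-10; u≡7, v≡1 (mod 8); ε(u)ε(v)=1·0, αω(v)=6·0, βω(u)=-10·0; sum ≡ 0  ⇒  +1.
(a,b)_19: α=1, u≡8; β=1, v≡17 (mod 19); (8|19)=-1, (17|19)=+1; sign (−1)^1·-1^1·+1^1 = +1.
(a,b)_17: α=3, u≡16; β=4, v≡13 (mod 17); (16|17)=+1, (13|17)=+1; sign (−1)^0·+1^4·+1^3 = +1.
(a,b)_5: α=1, u≡2; β=1, v≡1 (mod 5); (2|5)=-1, (1|5)=+1; sign (−1)^0·-1^1·+1^1 = -1.
(a,b)_∞: sgn(-62985)=−, sgn(3705)=+, so +1.
(a,b)_11: α=2, u≡3; β=2, v≡5 (mod 11); (3|11)=+1, (5|11)=+1; sign (−1)^0·+1^2·+1^2 = +1.
|Ram(-62985, 3705)| = 2, even; anisotropic at {3, 5}.

[3, 5]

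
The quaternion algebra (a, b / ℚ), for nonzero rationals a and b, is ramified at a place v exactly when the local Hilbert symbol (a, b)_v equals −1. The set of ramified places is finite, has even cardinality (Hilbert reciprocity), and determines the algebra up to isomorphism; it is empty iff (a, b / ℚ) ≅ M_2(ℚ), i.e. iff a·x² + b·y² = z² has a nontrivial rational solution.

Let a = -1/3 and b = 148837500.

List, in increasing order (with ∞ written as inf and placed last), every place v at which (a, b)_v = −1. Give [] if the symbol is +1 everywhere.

[3, 5]

(a, b) ≡ (-3, 15) mod (ℚ^×)²; places V = {2, 3, 5, 7, ∞}.
(a,b)_7: α=0, u≡2; β=2, v≡4 (mod 7); (2|7)=+1, (4|7)=+1; sign (−1)^0·+1^2·+1^0 = +1.
(a,b)_3: α=-1, u≡2; β=5, v≡2 (mod 3); (2|3)=-1, (2|3)=-1; sign (−1)^1·-1^5·-1^-1 = -1.
(a,b)_5: α=0, u≡3; β=5, v≡3 (mod 5); (3|5)=-1, (3|5)=-1; sign (−1)^0·-1^5·-1^0 = -1.
(a,b)_∞: sgn(-3)=−, sgn(15)=+, so +1.
(a,b)_2: α=0, β=2; u≡5, v≡7 (mod 8); ε(u)ε(v)=0·1, αω(v)=0·0, βω(u)=2·1; sum ≡ 0  ⇒  +1.
|Ram(-3, 15)| = 2, even; anisotropic at {3, 5}.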